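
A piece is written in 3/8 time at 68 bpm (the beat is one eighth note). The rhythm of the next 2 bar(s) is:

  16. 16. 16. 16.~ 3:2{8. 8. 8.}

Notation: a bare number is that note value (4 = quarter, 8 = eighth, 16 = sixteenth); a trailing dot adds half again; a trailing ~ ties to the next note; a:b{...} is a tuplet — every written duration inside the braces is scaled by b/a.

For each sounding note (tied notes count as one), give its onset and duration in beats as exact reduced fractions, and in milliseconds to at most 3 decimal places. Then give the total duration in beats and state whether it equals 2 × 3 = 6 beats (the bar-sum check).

1) 0.0ms=0b +661.765ms=3/4b
2) 661.765ms=3/4b +661.765ms=3/4b
3) 1323.529ms=3/2b +661.765ms=3/4b
4) 1985.294ms=9/4b +1544.118ms=7/4b
5) 3529.412ms=4b +882.353ms=1b
6) 4411.765ms=5b +882.353ms=1b
Σ=6b of 6 (68bpm 3/8) — PASS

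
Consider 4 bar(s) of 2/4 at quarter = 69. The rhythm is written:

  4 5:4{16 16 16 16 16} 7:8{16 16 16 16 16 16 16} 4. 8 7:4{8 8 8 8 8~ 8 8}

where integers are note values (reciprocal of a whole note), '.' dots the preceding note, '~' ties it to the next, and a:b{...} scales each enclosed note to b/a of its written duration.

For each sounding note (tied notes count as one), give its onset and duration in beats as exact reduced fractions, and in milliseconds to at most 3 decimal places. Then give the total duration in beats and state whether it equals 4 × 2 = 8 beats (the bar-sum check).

1) 0.0ms=0b +869.565ms=1b
2) 869.565ms=1b +173.913ms=1/5b
3) 1043.478ms=6/5b +173.913ms=1/5b
4) 1217.391ms=7/5b +173.913ms=1/5b
5) 1391.304ms=8/5b +173.913ms=1/5b
6) 1565.217ms=9/5b +173.913ms=1/5b
7) 1739.13ms=2b +248.447ms=2/7b
8) 1987.578ms=16/7b +248.447ms=2/7b
9) 2236.025ms=18/7b +248.447ms=2/7b
10) 2484.472ms=20/7b +248.447ms=2/7b
11) 2732.919ms=22/7b +248.447ms=2/7b
12) 2981.366ms=24/7b +248.447ms=2/7b
13) 3229.814ms=26/7b +248.447ms=2/7b
14) 3478.261ms=4b +1304.348ms=3/2b
15) 4782.609ms=11/2b +434.783ms=1/2b
16) 5217.391ms=6b +248.447ms=2/7b
17) 5465.839ms=44/7b +248.447ms=2/7b
18) 5714.286ms=46/7b +248.447ms=2/7b
19) 5962.733ms=48/7b +248.447ms=2/7b
20) 6211.18ms=50/7b +496.894ms=4/7b
21) 6708.075ms=54/7b +248.447ms=2/7b
Σ=8b of 8 (69bpm 2/4) — PASS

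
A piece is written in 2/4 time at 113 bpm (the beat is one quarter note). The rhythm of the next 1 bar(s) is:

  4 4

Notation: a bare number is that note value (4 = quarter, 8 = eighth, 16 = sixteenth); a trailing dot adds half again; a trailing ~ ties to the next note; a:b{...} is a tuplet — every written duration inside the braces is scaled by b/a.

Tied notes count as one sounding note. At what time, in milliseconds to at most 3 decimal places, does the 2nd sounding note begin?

note 2 onset = 1b = 530.973ms

1. 0.0ms @ 0 + 530.973ms (1)
2. 530.973ms @ 1 + 530.973ms (1)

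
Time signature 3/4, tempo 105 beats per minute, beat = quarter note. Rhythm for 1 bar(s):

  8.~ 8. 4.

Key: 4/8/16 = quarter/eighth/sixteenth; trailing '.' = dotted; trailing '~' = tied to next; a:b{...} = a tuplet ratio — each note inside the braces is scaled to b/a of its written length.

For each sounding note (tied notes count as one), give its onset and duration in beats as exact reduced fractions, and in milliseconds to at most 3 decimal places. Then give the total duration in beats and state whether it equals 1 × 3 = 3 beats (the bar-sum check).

1) 0.0ms=0b +857.143ms=3/2b
2) 857.143ms=3/2b +857.143ms=3/2b
Σ=3b of 3 (105bpm 3/4) — PASS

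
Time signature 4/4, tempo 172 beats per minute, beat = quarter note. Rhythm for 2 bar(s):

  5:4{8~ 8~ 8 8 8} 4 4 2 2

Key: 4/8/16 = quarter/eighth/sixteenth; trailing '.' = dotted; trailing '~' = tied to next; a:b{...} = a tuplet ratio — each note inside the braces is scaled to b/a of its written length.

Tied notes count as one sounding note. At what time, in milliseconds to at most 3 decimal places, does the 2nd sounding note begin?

note 2 onset = 6/5b = 418.605ms

1. 0.0ms @ 0 + 418.605ms (6/5)
2. 418.605ms @ 6/5 + 139.535ms (2/5)
3. 558.14ms @ 8/5 + 139.535ms (2/5)
4. 697.674ms @ 2 + 348.837ms (1)
5. 1046.512ms @ 3 + 348.837ms (1)
6. 1395.349ms @ 4 + 697.674ms (2)
7. 2093.023ms @ 6 + 697.674ms (2)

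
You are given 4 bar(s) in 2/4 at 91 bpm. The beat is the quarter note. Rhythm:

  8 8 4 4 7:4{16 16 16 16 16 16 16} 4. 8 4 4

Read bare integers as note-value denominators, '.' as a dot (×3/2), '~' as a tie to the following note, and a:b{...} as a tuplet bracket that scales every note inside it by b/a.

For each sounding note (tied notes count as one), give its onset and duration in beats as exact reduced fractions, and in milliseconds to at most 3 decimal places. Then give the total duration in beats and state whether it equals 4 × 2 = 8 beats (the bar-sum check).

1) 0.0ms=0b +329.67ms=1/2b
2) 329.67ms=1/2b +329.67ms=1/2b
3) 659.341ms=1b +659.341ms=1b
4) 1318.681ms=2b +659.341ms=1b
5) 1978.022ms=3b +94.192ms=1/7b
6) 2072.214ms=22/7b +94.192ms=1/7b
7) 2166.405ms=23/7b +94.192ms=1/7b
8) 2260.597ms=24/7b +94.192ms=1/7b
9) 2354.788ms=25/7b +94.192ms=1/7b
10) 2448.98ms=26/7b +94.192ms=1/7b
11) 2543.171ms=27/7b +94.192ms=1/7b
12) 2637.363ms=4b +989.011ms=3/2b
13) 3626.374ms=11/2b +329.67ms=1/2b
14) 3956.044ms=6b +659.341ms=1b
15) 4615.385ms=7b +659.341ms=1b
Σ=8b of 8 (91bpm 2/4) — PASS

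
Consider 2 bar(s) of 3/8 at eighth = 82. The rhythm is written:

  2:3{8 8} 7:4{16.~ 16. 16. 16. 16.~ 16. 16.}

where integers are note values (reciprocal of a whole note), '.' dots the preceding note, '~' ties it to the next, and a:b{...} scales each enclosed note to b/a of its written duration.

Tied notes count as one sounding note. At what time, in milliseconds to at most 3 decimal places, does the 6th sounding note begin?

1. 0.0ms @ 0 + 1097.561ms (3/2)
2. 1097.561ms @ 3/2 + 1097.561ms (3/2)
3. 2195.122ms @ 3 + 627.178ms (6/7)
4. 2822.3ms @ 27/7 + 313.589ms (3/7)
5. 3135.889ms @ 30/7 + 313.589ms (3/7)
6. 3449.477ms @ 33/7 + 627.178ms (6/7)
7. 4076.655ms @ 39/7 + 313.589ms (3/7)

note 6 onset = 33/7b = 3449.477ms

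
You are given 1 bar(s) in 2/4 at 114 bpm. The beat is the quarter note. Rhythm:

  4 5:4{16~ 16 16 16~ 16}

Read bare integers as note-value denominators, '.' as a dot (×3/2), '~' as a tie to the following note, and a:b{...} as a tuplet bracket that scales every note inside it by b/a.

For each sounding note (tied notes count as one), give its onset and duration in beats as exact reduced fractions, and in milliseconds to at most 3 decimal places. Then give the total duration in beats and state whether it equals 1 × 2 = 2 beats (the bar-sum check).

1) 0.0ms=0b +526.316ms=1b
2) 526.316ms=1b +210.526ms=2/5b
3) 736.842ms=7/5b +105.263ms=1/5b
4) 842.105ms=8/5b +210.526ms=2/5b
Σ=2b of 2 (114bpm 2/4) — PASS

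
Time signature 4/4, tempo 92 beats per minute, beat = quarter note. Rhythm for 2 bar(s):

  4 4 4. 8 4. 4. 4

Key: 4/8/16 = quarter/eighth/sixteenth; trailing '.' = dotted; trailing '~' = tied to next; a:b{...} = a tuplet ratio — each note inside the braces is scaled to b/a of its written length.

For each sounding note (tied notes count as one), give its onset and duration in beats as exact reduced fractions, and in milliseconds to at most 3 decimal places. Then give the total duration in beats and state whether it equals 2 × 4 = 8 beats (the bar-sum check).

1) 0.0ms=0b +652.174ms=1b
2) 652.174ms=1b +652.174ms=1b
3) 1304.348ms=2b +978.261ms=3/2b
4) 2282.609ms=7/2b +326.087ms=1/2b
5) 2608.696ms=4b +978.261ms=3/2b
6) 3586.957ms=11/2b +978.261ms=3/2b
7) 4565.217ms=7b +652.174ms=1b
Σ=8b of 8 (92bpm 4/4) — PASS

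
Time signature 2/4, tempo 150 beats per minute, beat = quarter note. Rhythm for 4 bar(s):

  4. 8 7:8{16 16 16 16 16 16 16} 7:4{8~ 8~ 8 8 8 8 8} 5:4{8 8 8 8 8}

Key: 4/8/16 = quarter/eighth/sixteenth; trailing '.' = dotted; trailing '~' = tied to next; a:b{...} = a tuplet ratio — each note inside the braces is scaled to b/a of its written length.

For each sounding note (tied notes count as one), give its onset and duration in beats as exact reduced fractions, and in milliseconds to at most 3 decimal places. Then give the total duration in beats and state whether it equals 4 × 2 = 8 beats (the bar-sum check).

1) 0.0ms=0b +600.0ms=3/2b
2) 600.0ms=3/2b +200.0ms=1/2b
3) 800.0ms=2b +114.286ms=2/7b
4) 914.286ms=16/7b +114.286ms=2/7b
5) 1028.571ms=18/7b +114.286ms=2/7b
6) 1142.857ms=20/7b +114.286ms=2/7b
7) 1257.143ms=22/7b +114.286ms=2/7b
8) 1371.429ms=24/7b +114.286ms=2/7b
9) 1485.714ms=26/7b +114.286ms=2/7b
10) 1600.0ms=4b +342.857ms=6/7b
11) 1942.857ms=34/7b +114.286ms=2/7b
12) 2057.143ms=36/7b +114.286ms=2/7b
13) 2171.429ms=38/7b +114.286ms=2/7b
14) 2285.714ms=40/7b +114.286ms=2/7b
15) 2400.0ms=6b +160.0ms=2/5b
16) 2560.0ms=32/5b +160.0ms=2/5b
17) 2720.0ms=34/5b +160.0ms=2/5b
18) 2880.0ms=36/5b +160.0ms=2/5b
19) 3040.0ms=38/5b +160.0ms=2/5b
Σ=8b of 8 (150bpm 2/4) — PASS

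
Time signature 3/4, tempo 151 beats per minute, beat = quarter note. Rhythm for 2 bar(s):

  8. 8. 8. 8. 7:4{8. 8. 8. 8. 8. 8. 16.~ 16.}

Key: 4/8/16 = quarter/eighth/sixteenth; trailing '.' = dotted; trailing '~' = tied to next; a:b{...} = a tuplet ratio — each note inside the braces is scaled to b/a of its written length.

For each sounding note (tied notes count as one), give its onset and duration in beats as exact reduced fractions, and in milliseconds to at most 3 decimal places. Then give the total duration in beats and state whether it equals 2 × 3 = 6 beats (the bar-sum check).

1) 0.0ms=0b +298.013ms=3/4b
2) 298.013ms=3/4b +298.013ms=3/4b
3) 596.026ms=3/2b +298.013ms=3/4b
4) 894.04ms=9/4b +298.013ms=3/4b
5) 1192.053ms=3b +170.293ms=3/7b
6) 1362.346ms=24/7b +170.293ms=3/7b
7) 1532.64ms=27/7b +170.293ms=3/7b
8) 1702.933ms=30/7b +170.293ms=3/7b
9) 1873.226ms=33/7b +170.293ms=3/7b
10) 2043.519ms=36/7b +170.293ms=3/7b
11) 2213.813ms=39/7b +170.293ms=3/7b
Σ=6b of 6 (151bpm 3/4) — PASS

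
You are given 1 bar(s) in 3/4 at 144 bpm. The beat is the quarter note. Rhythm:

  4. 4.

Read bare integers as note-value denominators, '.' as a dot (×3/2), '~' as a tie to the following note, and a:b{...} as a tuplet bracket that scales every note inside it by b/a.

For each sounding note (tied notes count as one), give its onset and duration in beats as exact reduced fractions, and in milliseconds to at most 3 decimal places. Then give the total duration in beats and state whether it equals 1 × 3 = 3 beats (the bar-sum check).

1) 0.0ms=0b +625.0ms=3/2b
2) 625.0ms=3/2b +625.0ms=3/2b
Σ=3b of 3 (144bpm 3/4) — PASS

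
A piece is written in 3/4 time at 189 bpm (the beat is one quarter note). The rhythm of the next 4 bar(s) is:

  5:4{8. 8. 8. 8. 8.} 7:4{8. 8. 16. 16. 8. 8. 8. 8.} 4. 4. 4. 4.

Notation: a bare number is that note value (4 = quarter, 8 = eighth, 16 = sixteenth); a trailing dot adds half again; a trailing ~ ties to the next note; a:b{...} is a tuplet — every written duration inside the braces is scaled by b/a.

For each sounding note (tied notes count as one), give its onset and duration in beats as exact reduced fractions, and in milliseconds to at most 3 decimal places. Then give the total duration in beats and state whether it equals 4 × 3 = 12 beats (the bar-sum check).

1) 0.0ms=0b +190.476ms=3/5b
2) 190.476ms=3/5b +190.476ms=3/5b
3) 380.952ms=6/5b +190.476ms=3/5b
4) 571.429ms=9/5b +190.476ms=3/5b
5) 761.905ms=12/5b +190.476ms=3/5b
6) 952.381ms=3b +136.054ms=3/7b
7) 1088.435ms=24/7b +136.054ms=3/7b
8) 1224.49ms=27/7b +68.027ms=3/14b
9) 1292.517ms=57/14b +68.027ms=3/14b
10) 1360.544ms=30/7b +136.054ms=3/7b
11) 1496.599ms=33/7b +136.054ms=3/7b
12) 1632.653ms=36/7b +136.054ms=3/7b
13) 1768.707ms=39/7b +136.054ms=3/7b
14) 1904.762ms=6b +476.19ms=3/2b
15) 2380.952ms=15/2b +476.19ms=3/2b
16) 2857.143ms=9b +476.19ms=3/2b
17) 3333.333ms=21/2b +476.19ms=3/2b
Σ=12b of 12 (189bpm 3/4) — PASS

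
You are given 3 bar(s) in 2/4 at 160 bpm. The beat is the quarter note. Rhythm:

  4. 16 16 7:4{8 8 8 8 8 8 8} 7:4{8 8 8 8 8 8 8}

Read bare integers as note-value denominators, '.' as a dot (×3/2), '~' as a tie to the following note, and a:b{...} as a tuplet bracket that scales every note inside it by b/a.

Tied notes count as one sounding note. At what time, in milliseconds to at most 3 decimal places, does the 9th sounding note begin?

note 9 onset = 24/7b = 1285.714ms

1. 0.0ms @ 0 + 562.5ms (3/2)
2. 562.5ms @ 3/2 + 93.75ms (1/4)
3. 656.25ms @ 7/4 + 93.75ms (1/4)
4. 750.0ms @ 2 + 107.143ms (2/7)
5. 857.143ms @ 16/7 + 107.143ms (2/7)
6. 964.286ms @ 18/7 + 107.143ms (2/7)
7. 1071.429ms @ 20/7 + 107.143ms (2/7)
8. 1178.571ms @ 22/7 + 107.143ms (2/7)
9. 1285.714ms @ 24/7 + 107.143ms (2/7)
10. 1392.857ms @ 26/7 + 107.143ms (2/7)
11. 1500.0ms @ 4 + 107.143ms (2/7)
12. 1607.143ms @ 30/7 + 107.143ms (2/7)
13. 1714.286ms @ 32/7 + 107.143ms (2/7)
14. 1821.429ms @ 34/7 + 107.143ms (2/7)
15. 1928.571ms @ 36/7 + 107.143ms (2/7)
16. 2035.714ms @ 38/7 + 107.143ms (2/7)
17. 2142.857ms @ 40/7 + 107.143ms (2/7)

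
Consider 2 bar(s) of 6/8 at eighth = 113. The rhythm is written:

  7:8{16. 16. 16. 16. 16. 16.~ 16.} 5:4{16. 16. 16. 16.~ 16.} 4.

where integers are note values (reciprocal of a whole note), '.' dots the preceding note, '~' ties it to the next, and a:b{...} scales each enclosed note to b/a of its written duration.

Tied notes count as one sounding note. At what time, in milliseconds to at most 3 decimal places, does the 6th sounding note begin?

note 6 onset = 30/7b = 2275.601ms

1. 0.0ms @ 0 + 455.12ms (6/7)
2. 455.12ms @ 6/7 + 455.12ms (6/7)
3. 910.24ms @ 12/7 + 455.12ms (6/7)
4. 1365.36ms @ 18/7 + 455.12ms (6/7)
5. 1820.48ms @ 24/7 + 455.12ms (6/7)
6. 2275.601ms @ 30/7 + 910.24ms (12/7)
7. 3185.841ms @ 6 + 318.584ms (3/5)
8. 3504.425ms @ 33/5 + 318.584ms (3/5)
9. 3823.009ms @ 36/5 + 318.584ms (3/5)
10. 4141.593ms @ 39/5 + 637.168ms (6/5)
11. 4778.761ms @ 9 + 1592.92ms (3)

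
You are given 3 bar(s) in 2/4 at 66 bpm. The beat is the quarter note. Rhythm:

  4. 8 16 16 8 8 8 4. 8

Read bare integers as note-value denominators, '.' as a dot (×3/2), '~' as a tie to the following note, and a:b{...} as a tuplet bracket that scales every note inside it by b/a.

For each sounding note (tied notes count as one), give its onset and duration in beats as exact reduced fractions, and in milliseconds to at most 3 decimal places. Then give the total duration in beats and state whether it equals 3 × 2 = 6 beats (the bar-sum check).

1) 0.0ms=0b +1363.636ms=3/2b
2) 1363.636ms=3/2b +454.545ms=1/2b
3) 1818.182ms=2b +227.273ms=1/4b
4) 2045.455ms=9/4b +227.273ms=1/4b
5) 2272.727ms=5/2b +454.545ms=1/2b
6) 2727.273ms=3b +454.545ms=1/2b
7) 3181.818ms=7/2b +454.545ms=1/2b
8) 3636.364ms=4b +1363.636ms=3/2b
9) 5000.0ms=11/2b +454.545ms=1/2b
Σ=6b of 6 (66bpm 2/4) — PASS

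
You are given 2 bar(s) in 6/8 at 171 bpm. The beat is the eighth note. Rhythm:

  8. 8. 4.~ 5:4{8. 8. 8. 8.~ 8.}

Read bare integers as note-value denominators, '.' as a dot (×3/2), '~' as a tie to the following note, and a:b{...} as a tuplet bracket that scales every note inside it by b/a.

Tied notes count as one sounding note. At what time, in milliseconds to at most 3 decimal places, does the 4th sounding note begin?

note 4 onset = 36/5b = 2526.316ms

1. 0.0ms @ 0 + 526.316ms (3/2)
2. 526.316ms @ 3/2 + 526.316ms (3/2)
3. 1052.632ms @ 3 + 1473.684ms (21/5)
4. 2526.316ms @ 36/5 + 421.053ms (6/5)
5. 2947.368ms @ 42/5 + 421.053ms (6/5)
6. 3368.421ms @ 48/5 + 842.105ms (12/5)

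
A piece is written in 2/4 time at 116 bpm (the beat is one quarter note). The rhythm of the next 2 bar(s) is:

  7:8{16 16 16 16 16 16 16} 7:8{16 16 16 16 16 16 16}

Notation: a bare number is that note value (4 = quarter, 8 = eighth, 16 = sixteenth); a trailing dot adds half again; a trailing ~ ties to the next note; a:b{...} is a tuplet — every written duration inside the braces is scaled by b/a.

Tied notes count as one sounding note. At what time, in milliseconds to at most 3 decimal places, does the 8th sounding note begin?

1. 0.0ms @ 0 + 147.783ms (2/7)
2. 147.783ms @ 2/7 + 147.783ms (2/7)
3. 295.567ms @ 4/7 + 147.783ms (2/7)
4. 443.35ms @ 6/7 + 147.783ms (2/7)
5. 591.133ms @ 8/7 + 147.783ms (2/7)
6. 738.916ms @ 10/7 + 147.783ms (2/7)
7. 886.7ms @ 12/7 + 147.783ms (2/7)
8. 1034.483ms @ 2 + 147.783ms (2/7)
9. 1182.266ms @ 16/7 + 147.783ms (2/7)
10. 1330.049ms @ 18/7 + 147.783ms (2/7)
11. 1477.833ms @ 20/7 + 147.783ms (2/7)
12. 1625.616ms @ 22/7 + 147.783ms (2/7)
13. 1773.399ms @ 24/7 + 147.783ms (2/7)
14. 1921.182ms @ 26/7 + 147.783ms (2/7)

note 8 onset = 2b = 1034.483ms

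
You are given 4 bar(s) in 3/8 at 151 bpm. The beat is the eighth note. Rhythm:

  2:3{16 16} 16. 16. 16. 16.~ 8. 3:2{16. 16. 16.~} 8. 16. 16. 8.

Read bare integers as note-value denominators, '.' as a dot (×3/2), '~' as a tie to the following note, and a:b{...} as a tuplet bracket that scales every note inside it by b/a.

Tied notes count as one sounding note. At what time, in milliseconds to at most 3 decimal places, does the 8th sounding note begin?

1. 0.0ms @ 0 + 298.013ms (3/4)
2. 298.013ms @ 3/4 + 298.013ms (3/4)
3. 596.026ms @ 3/2 + 298.013ms (3/4)
4. 894.04ms @ 9/4 + 298.013ms (3/4)
5. 1192.053ms @ 3 + 298.013ms (3/4)
6. 1490.066ms @ 15/4 + 894.04ms (9/4)
7. 2384.106ms @ 6 + 198.675ms (1/2)
8. 2582.781ms @ 13/2 + 198.675ms (1/2)
9. 2781.457ms @ 7 + 794.702ms (2)
10. 3576.159ms @ 9 + 298.013ms (3/4)
11. 3874.172ms @ 39/4 + 298.013ms (3/4)
12. 4172.185ms @ 21/2 + 596.026ms (3/2)

note 8 onset = 13/2b = 2582.781ms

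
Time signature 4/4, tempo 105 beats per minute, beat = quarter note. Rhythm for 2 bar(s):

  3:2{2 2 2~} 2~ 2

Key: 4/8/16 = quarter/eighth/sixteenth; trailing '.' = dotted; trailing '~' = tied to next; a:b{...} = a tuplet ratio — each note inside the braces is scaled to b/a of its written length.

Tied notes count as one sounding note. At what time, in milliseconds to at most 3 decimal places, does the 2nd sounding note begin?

note 2 onset = 4/3b = 761.905ms

1. 0.0ms @ 0 + 761.905ms (4/3)
2. 761.905ms @ 4/3 + 761.905ms (4/3)
3. 1523.81ms @ 8/3 + 3047.619ms (16/3)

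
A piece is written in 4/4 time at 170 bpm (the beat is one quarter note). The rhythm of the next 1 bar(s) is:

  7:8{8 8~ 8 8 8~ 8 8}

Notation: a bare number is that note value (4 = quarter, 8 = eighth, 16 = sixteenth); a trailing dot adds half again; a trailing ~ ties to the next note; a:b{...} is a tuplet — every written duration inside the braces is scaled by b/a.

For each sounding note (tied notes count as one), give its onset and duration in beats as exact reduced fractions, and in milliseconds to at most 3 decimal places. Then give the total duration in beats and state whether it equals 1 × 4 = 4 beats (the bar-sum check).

1) 0.0ms=0b +201.681ms=4/7b
2) 201.681ms=4/7b +403.361ms=8/7b
3) 605.042ms=12/7b +201.681ms=4/7b
4) 806.723ms=16/7b +403.361ms=8/7b
5) 1210.084ms=24/7b +201.681ms=4/7b
Σ=4b of 4 (170bpm 4/4) — PASS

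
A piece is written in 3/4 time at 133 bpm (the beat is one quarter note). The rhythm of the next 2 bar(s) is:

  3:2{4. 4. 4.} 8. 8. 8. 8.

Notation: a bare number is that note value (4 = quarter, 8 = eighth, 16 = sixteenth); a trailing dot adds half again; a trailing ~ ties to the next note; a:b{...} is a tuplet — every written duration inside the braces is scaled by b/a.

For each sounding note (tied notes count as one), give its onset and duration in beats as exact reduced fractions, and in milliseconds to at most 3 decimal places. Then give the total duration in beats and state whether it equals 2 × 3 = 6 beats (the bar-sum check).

1) 0.0ms=0b +451.128ms=1b
2) 451.128ms=1b +451.128ms=1b
3) 902.256ms=2b +451.128ms=1b
4) 1353.383ms=3b +338.346ms=3/4b
5) 1691.729ms=15/4b +338.346ms=3/4b
6) 2030.075ms=9/2b +338.346ms=3/4b
7) 2368.421ms=21/4b +338.346ms=3/4b
Σ=6b of 6 (133bpm 3/4) — PASS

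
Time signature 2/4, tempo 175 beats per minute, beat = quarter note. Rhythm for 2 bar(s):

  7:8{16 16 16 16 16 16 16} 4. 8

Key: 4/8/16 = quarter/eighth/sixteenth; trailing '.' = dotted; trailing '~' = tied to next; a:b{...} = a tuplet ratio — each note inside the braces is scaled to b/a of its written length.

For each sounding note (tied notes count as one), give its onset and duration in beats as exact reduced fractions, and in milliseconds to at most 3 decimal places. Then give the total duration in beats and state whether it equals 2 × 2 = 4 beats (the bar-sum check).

1) 0.0ms=0b +97.959ms=2/7b
2) 97.959ms=2/7b +97.959ms=2/7b
3) 195.918ms=4/7b +97.959ms=2/7b
4) 293.878ms=6/7b +97.959ms=2/7b
5) 391.837ms=8/7b +97.959ms=2/7b
6) 489.796ms=10/7b +97.959ms=2/7b
7) 587.755ms=12/7b +97.959ms=2/7b
8) 685.714ms=2b +514.286ms=3/2b
9) 1200.0ms=7/2b +171.429ms=1/2b
Σ=4b of 4 (175bpm 2/4) — PASS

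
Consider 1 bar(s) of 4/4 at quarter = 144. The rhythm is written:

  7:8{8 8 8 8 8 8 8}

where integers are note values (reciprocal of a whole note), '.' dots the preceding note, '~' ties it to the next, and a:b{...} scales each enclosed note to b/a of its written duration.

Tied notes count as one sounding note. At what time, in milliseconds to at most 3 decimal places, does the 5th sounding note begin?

1. 0.0ms @ 0 + 238.095ms (4/7)
2. 238.095ms @ 4/7 + 238.095ms (4/7)
3. 476.19ms @ 8/7 + 238.095ms (4/7)
4. 714.286ms @ 12/7 + 238.095ms (4/7)
5. 952.381ms @ 16/7 + 238.095ms (4/7)
6. 1190.476ms @ 20/7 + 238.095ms (4/7)
7. 1428.571ms @ 24/7 + 238.095ms (4/7)

note 5 onset = 16/7b = 952.381ms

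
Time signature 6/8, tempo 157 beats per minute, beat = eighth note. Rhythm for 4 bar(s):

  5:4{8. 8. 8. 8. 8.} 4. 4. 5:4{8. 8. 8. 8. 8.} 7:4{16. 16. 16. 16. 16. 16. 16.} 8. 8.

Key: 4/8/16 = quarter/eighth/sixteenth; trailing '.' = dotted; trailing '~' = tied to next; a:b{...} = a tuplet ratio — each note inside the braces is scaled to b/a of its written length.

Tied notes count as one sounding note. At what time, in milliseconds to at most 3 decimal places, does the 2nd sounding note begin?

note 2 onset = 6/5b = 458.599ms

1. 0.0ms @ 0 + 458.599ms (6/5)
2. 458.599ms @ 6/5 + 458.599ms (6/5)
3. 917.197ms @ 12/5 + 458.599ms (6/5)
4. 1375.796ms @ 18/5 + 458.599ms (6/5)
5. 1834.395ms @ 24/5 + 458.599ms (6/5)
6. 2292.994ms @ 6 + 1146.497ms (3)
7. 3439.49ms @ 9 + 1146.497ms (3)
8. 4585.987ms @ 12 + 458.599ms (6/5)
9. 5044.586ms @ 66/5 + 458.599ms (6/5)
10. 5503.185ms @ 72/5 + 458.599ms (6/5)
11. 5961.783ms @ 78/5 + 458.599ms (6/5)
12. 6420.382ms @ 84/5 + 458.599ms (6/5)
13. 6878.981ms @ 18 + 163.785ms (3/7)
14. 7042.766ms @ 129/7 + 163.785ms (3/7)
15. 7206.551ms @ 132/7 + 163.785ms (3/7)
16. 7370.337ms @ 135/7 + 163.785ms (3/7)
17. 7534.122ms @ 138/7 + 163.785ms (3/7)
18. 7697.907ms @ 141/7 + 163.785ms (3/7)
19. 7861.692ms @ 144/7 + 163.785ms (3/7)
20. 8025.478ms @ 21 + 573.248ms (3/2)
21. 8598.726ms @ 45/2 + 573.248ms (3/2)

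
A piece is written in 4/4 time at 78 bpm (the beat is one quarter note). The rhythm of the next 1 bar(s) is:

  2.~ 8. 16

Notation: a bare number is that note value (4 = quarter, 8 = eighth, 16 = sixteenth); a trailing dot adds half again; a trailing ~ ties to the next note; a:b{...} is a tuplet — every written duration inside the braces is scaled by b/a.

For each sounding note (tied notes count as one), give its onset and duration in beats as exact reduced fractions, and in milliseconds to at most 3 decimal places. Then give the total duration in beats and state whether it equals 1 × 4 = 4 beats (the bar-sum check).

1) 0.0ms=0b +2884.615ms=15/4b
2) 2884.615ms=15/4b +192.308ms=1/4b
Σ=4b of 4 (78bpm 4/4) — PASS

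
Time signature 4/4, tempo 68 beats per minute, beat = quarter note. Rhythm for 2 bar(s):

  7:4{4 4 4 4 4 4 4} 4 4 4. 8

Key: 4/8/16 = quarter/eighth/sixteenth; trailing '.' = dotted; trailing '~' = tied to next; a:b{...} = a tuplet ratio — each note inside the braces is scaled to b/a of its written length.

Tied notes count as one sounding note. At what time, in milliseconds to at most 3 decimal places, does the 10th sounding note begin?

1. 0.0ms @ 0 + 504.202ms (4/7)
2. 504.202ms @ 4/7 + 504.202ms (4/7)
3. 1008.403ms @ 8/7 + 504.202ms (4/7)
4. 1512.605ms @ 12/7 + 504.202ms (4/7)
5. 2016.807ms @ 16/7 + 504.202ms (4/7)
6. 2521.008ms @ 20/7 + 504.202ms (4/7)
7. 3025.21ms @ 24/7 + 504.202ms (4/7)
8. 3529.412ms @ 4 + 882.353ms (1)
9. 4411.765ms @ 5 + 882.353ms (1)
10. 5294.118ms @ 6 + 1323.529ms (3/2)
11. 6617.647ms @ 15/2 + 441.176ms (1/2)

note 10 onset = 6b = 5294.118ms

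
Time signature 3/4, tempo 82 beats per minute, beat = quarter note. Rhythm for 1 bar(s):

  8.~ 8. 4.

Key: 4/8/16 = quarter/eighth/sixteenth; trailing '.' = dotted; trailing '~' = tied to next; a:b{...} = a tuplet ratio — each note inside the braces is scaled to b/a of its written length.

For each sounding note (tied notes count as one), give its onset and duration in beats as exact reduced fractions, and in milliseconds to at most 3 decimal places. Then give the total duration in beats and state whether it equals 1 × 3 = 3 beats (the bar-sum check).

1) 0.0ms=0b +1097.561ms=3/2b
2) 1097.561ms=3/2b +1097.561ms=3/2b
Σ=3b of 3 (82bpm 3/4) — PASS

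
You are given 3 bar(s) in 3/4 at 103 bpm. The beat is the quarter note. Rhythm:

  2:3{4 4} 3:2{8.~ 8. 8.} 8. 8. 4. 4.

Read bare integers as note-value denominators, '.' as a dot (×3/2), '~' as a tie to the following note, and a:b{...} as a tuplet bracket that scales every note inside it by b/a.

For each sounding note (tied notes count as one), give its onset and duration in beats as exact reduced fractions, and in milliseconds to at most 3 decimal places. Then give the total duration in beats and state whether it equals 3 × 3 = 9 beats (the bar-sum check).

1) 0.0ms=0b +873.786ms=3/2b
2) 873.786ms=3/2b +873.786ms=3/2b
3) 1747.573ms=3b +582.524ms=1b
4) 2330.097ms=4b +291.262ms=1/2b
5) 2621.359ms=9/2b +436.893ms=3/4b
6) 3058.252ms=21/4b +436.893ms=3/4b
7) 3495.146ms=6b +873.786ms=3/2b
8) 4368.932ms=15/2b +873.786ms=3/2b
Σ=9b of 9 (103bpm 3/4) — PASS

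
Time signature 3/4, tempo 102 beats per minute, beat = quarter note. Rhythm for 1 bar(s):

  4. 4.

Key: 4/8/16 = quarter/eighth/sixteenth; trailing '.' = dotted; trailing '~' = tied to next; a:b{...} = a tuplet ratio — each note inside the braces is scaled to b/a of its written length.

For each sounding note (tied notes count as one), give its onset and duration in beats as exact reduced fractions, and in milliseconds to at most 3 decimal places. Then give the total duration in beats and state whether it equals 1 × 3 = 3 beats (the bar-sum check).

1) 0.0ms=0b +882.353ms=3/2b
2) 882.353ms=3/2b +882.353ms=3/2b
Σ=3b of 3 (102bpm 3/4) — PASS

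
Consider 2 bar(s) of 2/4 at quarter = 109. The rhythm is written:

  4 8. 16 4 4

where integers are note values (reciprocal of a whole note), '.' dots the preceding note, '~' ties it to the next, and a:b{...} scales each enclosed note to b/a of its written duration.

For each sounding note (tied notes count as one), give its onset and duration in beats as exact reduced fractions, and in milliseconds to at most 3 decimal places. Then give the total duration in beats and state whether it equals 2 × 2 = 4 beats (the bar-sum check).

1) 0.0ms=0b +550.459ms=1b
2) 550.459ms=1b +412.844ms=3/4b
3) 963.303ms=7/4b +137.615ms=1/4b
4) 1100.917ms=2b +550.459ms=1b
5) 1651.376ms=3b +550.459ms=1b
Σ=4b of 4 (109bpm 2/4) — PASS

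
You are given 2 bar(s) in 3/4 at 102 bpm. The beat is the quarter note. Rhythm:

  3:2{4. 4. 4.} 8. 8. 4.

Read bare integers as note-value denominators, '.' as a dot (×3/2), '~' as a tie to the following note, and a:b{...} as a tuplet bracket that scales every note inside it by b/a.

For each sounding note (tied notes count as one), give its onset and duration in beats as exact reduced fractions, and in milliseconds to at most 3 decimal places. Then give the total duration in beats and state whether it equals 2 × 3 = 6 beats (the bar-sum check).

1) 0.0ms=0b +588.235ms=1b
2) 588.235ms=1b +588.235ms=1b
3) 1176.471ms=2b +588.235ms=1b
4) 1764.706ms=3b +441.176ms=3/4b
5) 2205.882ms=15/4b +441.176ms=3/4b
6) 2647.059ms=9/2b +882.353ms=3/2b
Σ=6b of 6 (102bpm 3/4) — PASS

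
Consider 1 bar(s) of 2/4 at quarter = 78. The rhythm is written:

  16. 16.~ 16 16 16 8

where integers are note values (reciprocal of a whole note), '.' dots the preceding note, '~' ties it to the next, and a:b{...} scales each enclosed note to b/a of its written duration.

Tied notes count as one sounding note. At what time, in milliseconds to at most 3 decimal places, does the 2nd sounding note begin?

1. 0.0ms @ 0 + 288.462ms (3/8)
2. 288.462ms @ 3/8 + 480.769ms (5/8)
3. 769.231ms @ 1 + 192.308ms (1/4)
4. 961.538ms @ 5/4 + 192.308ms (1/4)
5. 1153.846ms @ 3/2 + 384.615ms (1/2)

note 2 onset = 3/8b = 288.462ms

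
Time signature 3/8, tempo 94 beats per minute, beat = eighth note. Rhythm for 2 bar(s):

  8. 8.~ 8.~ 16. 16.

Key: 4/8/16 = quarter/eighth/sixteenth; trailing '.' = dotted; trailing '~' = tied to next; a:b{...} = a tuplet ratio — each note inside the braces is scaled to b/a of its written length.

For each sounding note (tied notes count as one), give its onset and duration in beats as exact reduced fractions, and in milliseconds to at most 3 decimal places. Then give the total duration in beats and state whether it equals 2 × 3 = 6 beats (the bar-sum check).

1) 0.0ms=0b +957.447ms=3/2b
2) 957.447ms=3/2b +2393.617ms=15/4b
3) 3351.064ms=21/4b +478.723ms=3/4b
Σ=6b of 6 (94bpm 3/8) — PASS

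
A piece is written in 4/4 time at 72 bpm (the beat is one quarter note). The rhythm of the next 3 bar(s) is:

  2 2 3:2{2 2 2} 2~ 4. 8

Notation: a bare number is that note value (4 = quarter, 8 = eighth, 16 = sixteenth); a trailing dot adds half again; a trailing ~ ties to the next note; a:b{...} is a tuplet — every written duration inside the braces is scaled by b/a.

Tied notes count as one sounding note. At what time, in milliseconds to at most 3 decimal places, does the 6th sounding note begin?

note 6 onset = 8b = 6666.667ms

1. 0.0ms @ 0 + 1666.667ms (2)
2. 1666.667ms @ 2 + 1666.667ms (2)
3. 3333.333ms @ 4 + 1111.111ms (4/3)
4. 4444.444ms @ 16/3 + 1111.111ms (4/3)
5. 5555.556ms @ 20/3 + 1111.111ms (4/3)
6. 6666.667ms @ 8 + 2916.667ms (7/2)
7. 9583.333ms @ 23/2 + 416.667ms (1/2)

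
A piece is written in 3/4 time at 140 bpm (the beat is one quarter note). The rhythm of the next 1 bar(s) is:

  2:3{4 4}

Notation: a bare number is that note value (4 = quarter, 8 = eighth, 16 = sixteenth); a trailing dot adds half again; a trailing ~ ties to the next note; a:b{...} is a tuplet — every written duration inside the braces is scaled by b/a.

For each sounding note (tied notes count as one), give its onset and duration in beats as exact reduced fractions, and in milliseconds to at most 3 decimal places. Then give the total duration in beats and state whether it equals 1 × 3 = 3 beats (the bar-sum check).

1) 0.0ms=0b +642.857ms=3/2b
2) 642.857ms=3/2b +642.857ms=3/2b
Σ=3b of 3 (140bpm 3/4) — PASS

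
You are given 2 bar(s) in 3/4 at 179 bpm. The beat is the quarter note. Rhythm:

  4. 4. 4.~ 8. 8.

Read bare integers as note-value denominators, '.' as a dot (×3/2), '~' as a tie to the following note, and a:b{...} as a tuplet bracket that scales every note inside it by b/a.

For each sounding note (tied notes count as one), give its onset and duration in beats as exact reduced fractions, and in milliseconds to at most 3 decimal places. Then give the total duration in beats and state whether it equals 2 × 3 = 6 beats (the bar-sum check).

1) 0.0ms=0b +502.793ms=3/2b
2) 502.793ms=3/2b +502.793ms=3/2b
3) 1005.587ms=3b +754.19ms=9/4b
4) 1759.777ms=21/4b +251.397ms=3/4b
Σ=6b of 6 (179bpm 3/4) — PASS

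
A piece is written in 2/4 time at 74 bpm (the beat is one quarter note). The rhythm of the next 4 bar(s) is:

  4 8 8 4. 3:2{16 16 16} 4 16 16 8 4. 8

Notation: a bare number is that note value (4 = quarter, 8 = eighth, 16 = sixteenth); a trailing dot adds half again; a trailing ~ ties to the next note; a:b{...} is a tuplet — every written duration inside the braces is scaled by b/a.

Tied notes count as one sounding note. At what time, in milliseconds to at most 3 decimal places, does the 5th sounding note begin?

note 5 onset = 7/2b = 2837.838ms

1. 0.0ms @ 0 + 810.811ms (1)
2. 810.811ms @ 1 + 405.405ms (1/2)
3. 1216.216ms @ 3/2 + 405.405ms (1/2)
4. 1621.622ms @ 2 + 1216.216ms (3/2)
5. 2837.838ms @ 7/2 + 135.135ms (1/6)
6. 2972.973ms @ 11/3 + 135.135ms (1/6)
7. 3108.108ms @ 23/6 + 135.135ms (1/6)
8. 3243.243ms @ 4 + 810.811ms (1)
9. 4054.054ms @ 5 + 202.703ms (1/4)
10. 4256.757ms @ 21/4 + 202.703ms (1/4)
11. 4459.459ms @ 11/2 + 405.405ms (1/2)
12. 4864.865ms @ 6 + 1216.216ms (3/2)
13. 6081.081ms @ 15/2 + 405.405ms (1/2)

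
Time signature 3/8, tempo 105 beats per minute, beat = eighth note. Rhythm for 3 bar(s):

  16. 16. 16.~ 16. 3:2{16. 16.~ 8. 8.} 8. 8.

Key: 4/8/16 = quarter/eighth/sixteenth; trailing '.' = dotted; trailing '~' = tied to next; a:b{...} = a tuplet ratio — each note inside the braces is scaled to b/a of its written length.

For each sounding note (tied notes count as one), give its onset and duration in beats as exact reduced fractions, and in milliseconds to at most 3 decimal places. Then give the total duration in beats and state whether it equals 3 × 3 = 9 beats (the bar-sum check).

1) 0.0ms=0b +428.571ms=3/4b
2) 428.571ms=3/4b +428.571ms=3/4b
3) 857.143ms=3/2b +857.143ms=3/2b
4) 1714.286ms=3b +285.714ms=1/2b
5) 2000.0ms=7/2b +857.143ms=3/2b
6) 2857.143ms=5b +571.429ms=1b
7) 3428.571ms=6b +857.143ms=3/2b
8) 4285.714ms=15/2b +857.143ms=3/2b
Σ=9b of 9 (105bpm 3/8) — PASS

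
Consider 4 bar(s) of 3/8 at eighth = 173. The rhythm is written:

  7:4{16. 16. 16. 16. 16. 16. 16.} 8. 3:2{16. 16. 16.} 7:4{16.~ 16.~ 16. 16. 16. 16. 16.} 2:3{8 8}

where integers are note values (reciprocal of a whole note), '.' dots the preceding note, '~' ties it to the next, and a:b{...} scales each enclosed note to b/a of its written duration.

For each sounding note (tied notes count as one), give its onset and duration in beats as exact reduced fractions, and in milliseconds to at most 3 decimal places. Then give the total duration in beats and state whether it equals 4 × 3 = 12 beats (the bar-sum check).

1) 0.0ms=0b +148.637ms=3/7b
2) 148.637ms=3/7b +148.637ms=3/7b
3) 297.275ms=6/7b +148.637ms=3/7b
4) 445.912ms=9/7b +148.637ms=3/7b
5) 594.55ms=12/7b +148.637ms=3/7b
6) 743.187ms=15/7b +148.637ms=3/7b
7) 891.825ms=18/7b +148.637ms=3/7b
8) 1040.462ms=3b +520.231ms=3/2b
9) 1560.694ms=9/2b +173.41ms=1/2b
10) 1734.104ms=5b +173.41ms=1/2b
11) 1907.514ms=11/2b +173.41ms=1/2b
12) 2080.925ms=6b +445.912ms=9/7b
13) 2526.837ms=51/7b +148.637ms=3/7b
14) 2675.475ms=54/7b +148.637ms=3/7b
15) 2824.112ms=57/7b +148.637ms=3/7b
16) 2972.75ms=60/7b +148.637ms=3/7b
17) 3121.387ms=9b +520.231ms=3/2b
18) 3641.618ms=21/2b +520.231ms=3/2b
Σ=12b of 12 (173bpm 3/8) — PASS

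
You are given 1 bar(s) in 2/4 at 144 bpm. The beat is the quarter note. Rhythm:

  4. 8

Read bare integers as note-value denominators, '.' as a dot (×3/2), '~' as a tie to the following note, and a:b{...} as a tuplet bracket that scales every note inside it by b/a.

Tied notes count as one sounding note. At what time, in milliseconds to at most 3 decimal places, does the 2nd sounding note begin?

note 2 onset = 3/2b = 625.0ms

1. 0.0ms @ 0 + 625.0ms (3/2)
2. 625.0ms @ 3/2 + 208.333ms (1/2)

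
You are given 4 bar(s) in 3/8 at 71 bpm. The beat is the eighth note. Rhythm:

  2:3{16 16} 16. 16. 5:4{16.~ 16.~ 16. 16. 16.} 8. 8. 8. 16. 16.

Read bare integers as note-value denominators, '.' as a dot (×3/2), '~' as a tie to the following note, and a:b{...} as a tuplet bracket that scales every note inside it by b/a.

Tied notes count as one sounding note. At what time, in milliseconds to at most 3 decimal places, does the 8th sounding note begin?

1. 0.0ms @ 0 + 633.803ms (3/4)
2. 633.803ms @ 3/4 + 633.803ms (3/4)
3. 1267.606ms @ 3/2 + 633.803ms (3/4)
4. 1901.408ms @ 9/4 + 633.803ms (3/4)
5. 2535.211ms @ 3 + 1521.127ms (9/5)
6. 4056.338ms @ 24/5 + 507.042ms (3/5)
7. 4563.38ms @ 27/5 + 507.042ms (3/5)
8. 5070.423ms @ 6 + 1267.606ms (3/2)
9. 6338.028ms @ 15/2 + 1267.606ms (3/2)
10. 7605.634ms @ 9 + 1267.606ms (3/2)
11. 8873.239ms @ 21/2 + 633.803ms (3/4)
12. 9507.042ms @ 45/4 + 633.803ms (3/4)

note 8 onset = 6b = 5070.423ms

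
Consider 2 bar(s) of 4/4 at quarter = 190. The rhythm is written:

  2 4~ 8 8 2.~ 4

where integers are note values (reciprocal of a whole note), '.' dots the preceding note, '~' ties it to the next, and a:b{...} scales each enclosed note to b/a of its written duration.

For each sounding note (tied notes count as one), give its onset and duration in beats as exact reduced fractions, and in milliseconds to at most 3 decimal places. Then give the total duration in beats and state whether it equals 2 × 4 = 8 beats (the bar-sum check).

1) 0.0ms=0b +631.579ms=2b
2) 631.579ms=2b +473.684ms=3/2b
3) 1105.263ms=7/2b +157.895ms=1/2b
4) 1263.158ms=4b +1263.158ms=4b
Σ=8b of 8 (190bpm 4/4) — PASS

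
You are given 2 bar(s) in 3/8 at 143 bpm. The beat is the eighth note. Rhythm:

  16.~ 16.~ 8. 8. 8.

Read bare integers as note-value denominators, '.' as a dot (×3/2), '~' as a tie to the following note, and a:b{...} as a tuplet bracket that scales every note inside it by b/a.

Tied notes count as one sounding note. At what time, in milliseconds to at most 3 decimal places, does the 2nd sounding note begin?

1. 0.0ms @ 0 + 1258.741ms (3)
2. 1258.741ms @ 3 + 629.371ms (3/2)
3. 1888.112ms @ 9/2 + 629.371ms (3/2)

note 2 onset = 3b = 1258.741ms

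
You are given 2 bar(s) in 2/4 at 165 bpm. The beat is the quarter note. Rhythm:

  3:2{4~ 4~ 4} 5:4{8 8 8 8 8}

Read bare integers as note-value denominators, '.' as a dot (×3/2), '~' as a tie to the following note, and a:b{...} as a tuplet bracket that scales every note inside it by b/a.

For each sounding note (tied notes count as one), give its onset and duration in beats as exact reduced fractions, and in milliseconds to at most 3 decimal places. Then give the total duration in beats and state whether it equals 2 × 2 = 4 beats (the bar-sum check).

1) 0.0ms=0b +727.273ms=2b
2) 727.273ms=2b +145.455ms=2/5b
3) 872.727ms=12/5b +145.455ms=2/5b
4) 1018.182ms=14/5b +145.455ms=2/5b
5) 1163.636ms=16/5b +145.455ms=2/5b
6) 1309.091ms=18/5b +145.455ms=2/5b
Σ=4b of 4 (165bpm 2/4) — PASS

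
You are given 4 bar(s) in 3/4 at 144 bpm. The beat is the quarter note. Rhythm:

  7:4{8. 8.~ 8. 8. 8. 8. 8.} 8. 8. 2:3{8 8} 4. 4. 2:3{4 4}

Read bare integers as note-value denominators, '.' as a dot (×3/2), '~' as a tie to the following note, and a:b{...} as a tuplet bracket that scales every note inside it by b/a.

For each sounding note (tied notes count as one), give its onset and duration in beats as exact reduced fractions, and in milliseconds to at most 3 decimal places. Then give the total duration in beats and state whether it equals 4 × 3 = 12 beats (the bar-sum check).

1) 0.0ms=0b +178.571ms=3/7b
2) 178.571ms=3/7b +357.143ms=6/7b
3) 535.714ms=9/7b +178.571ms=3/7b
4) 714.286ms=12/7b +178.571ms=3/7b
5) 892.857ms=15/7b +178.571ms=3/7b
6) 1071.429ms=18/7b +178.571ms=3/7b
7) 1250.0ms=3b +312.5ms=3/4b
8) 1562.5ms=15/4b +312.5ms=3/4b
9) 1875.0ms=9/2b +312.5ms=3/4b
10) 2187.5ms=21/4b +312.5ms=3/4b
11) 2500.0ms=6b +625.0ms=3/2b
12) 3125.0ms=15/2b +625.0ms=3/2b
13) 3750.0ms=9b +625.0ms=3/2b
14) 4375.0ms=21/2b +625.0ms=3/2b
Σ=12b of 12 (144bpm 3/4) — PASS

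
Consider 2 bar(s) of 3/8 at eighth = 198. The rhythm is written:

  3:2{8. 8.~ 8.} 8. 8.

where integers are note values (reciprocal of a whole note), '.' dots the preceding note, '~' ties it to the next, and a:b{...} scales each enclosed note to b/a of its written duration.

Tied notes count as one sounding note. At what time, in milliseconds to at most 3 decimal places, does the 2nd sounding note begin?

note 2 onset = 1b = 303.03ms

1. 0.0ms @ 0 + 303.03ms (1)
2. 303.03ms @ 1 + 606.061ms (2)
3. 909.091ms @ 3 + 454.545ms (3/2)
4. 1363.636ms @ 9/2 + 454.545ms (3/2)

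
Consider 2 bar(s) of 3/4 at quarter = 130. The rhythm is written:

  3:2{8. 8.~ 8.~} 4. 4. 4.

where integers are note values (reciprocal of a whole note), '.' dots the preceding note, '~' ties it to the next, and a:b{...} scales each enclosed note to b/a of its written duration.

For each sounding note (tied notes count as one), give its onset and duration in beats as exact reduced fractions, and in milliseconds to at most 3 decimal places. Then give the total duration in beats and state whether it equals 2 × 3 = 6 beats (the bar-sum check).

1) 0.0ms=0b +230.769ms=1/2b
2) 230.769ms=1/2b +1153.846ms=5/2b
3) 1384.615ms=3b +692.308ms=3/2b
4) 2076.923ms=9/2b +692.308ms=3/2b
Σ=6b of 6 (130bpm 3/4) — PASS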